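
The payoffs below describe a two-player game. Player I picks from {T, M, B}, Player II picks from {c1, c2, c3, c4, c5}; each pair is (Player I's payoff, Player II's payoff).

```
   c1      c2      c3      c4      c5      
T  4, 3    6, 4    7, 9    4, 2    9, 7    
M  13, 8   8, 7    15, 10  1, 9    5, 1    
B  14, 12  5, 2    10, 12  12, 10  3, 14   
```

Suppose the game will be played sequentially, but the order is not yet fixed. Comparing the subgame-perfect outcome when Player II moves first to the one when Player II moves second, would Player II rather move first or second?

If Player I leads: Player II's best replies are T→c3, M→c3, B→c5; Player I's induced payoffs 7, 15, 3; outcome (M, c3), payoffs (15, 10).
If Player II leads: Player I's best replies are c1→B, c2→M, c3→M, c4→B, c5→T; Player II's induced payoffs 12, 7, 10, 10, 7; outcome (B, c1), payoffs (14, 12).
Player II gets 12 moving first and 10 moving second, so Player II prefers to move first.

first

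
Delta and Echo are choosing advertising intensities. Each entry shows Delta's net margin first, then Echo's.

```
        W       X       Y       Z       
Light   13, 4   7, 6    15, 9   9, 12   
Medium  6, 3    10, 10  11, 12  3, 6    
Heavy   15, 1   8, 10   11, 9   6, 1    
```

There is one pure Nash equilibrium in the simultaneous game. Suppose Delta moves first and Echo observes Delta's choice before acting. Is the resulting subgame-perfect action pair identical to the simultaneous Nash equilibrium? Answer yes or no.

Work backward from Echo's decision.
- Light → Echo plays Z (best of 4, 6, 9, 12); Delta gets 9.
- Medium → Echo plays Y (best of 3, 10, 12, 6); Delta gets 11.
- Heavy → Echo plays X (best of 1, 10, 9, 1); Delta gets 8.
Among 9, 11, 8, the best is 11 at Medium. Subgame-perfect outcome: (Medium, Y) with payoffs (11, 12).
Under simultaneous play:
Delta's best replies: W→Heavy; X→Medium; Y→Light; Z→Light.
Echo's best replies: Light→Z; Medium→Y; Heavy→X.
The unique mutual best reply is (Light, Z), giving (9, 12).
Sequential outcome (Medium, Y) differs from the Nash profile (Light, Z).

no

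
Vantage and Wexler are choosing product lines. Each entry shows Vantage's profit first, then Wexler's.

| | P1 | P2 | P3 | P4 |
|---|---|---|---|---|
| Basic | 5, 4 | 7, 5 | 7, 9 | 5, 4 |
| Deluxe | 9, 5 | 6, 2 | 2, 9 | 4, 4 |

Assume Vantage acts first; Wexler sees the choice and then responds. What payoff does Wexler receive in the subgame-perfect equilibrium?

9

Solve by backward induction (Vantage leads).
- Basic: BR = P3, leader payoff 7.
- Deluxe: BR = P3, leader payoff 2.
Vantage's induced payoffs are 7, 2, so Vantage commits to Basic. Subgame-perfect outcome: (Basic, P3) with payoffs (7, 9).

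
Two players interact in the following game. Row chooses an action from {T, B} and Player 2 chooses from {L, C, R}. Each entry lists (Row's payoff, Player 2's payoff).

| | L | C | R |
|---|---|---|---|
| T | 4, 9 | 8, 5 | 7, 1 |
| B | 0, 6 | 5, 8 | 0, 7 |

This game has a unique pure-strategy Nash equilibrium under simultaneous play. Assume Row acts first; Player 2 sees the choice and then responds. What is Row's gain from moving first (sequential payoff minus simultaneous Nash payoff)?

1

Solve by backward induction (Row leads).
- T: BR = L, leader payoff 4.
- B: BR = C, leader payoff 5.
Among 4, 5, the best is 5 at B. Subgame-perfect outcome: (B, C) with payoffs (5, 8).
For the simultaneous game, intersect best replies.
Row's best replies: L→T; C→T; R→T.
Player 2's best replies: T→L; B→C.
Only (T, L) has each player best-responding; Nash payoffs (4, 9).
Row's commitment gain: 5 − 4 = 1.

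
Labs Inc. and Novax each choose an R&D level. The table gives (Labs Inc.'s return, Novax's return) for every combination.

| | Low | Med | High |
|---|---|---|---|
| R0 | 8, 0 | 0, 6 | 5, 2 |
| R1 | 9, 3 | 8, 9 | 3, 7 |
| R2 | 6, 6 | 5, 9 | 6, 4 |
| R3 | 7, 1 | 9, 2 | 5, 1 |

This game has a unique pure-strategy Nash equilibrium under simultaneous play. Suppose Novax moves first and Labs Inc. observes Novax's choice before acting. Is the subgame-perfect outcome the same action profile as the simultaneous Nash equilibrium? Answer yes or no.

Work backward from Labs Inc.'s decision.
- Low: Labs Inc. compares 8, 9, 6, 7 and picks R1; Novax would get 3.
- Med: Labs Inc. compares 0, 8, 5, 9 and picks R3; Novax would get 2.
- High: Labs Inc. compares 5, 3, 6, 5 and picks R2; Novax would get 4.
Among 3, 2, 4, the best is 4 at High. Subgame-perfect outcome: (R2, High) with payoffs (6, 4).
Under simultaneous play:
Labs Inc.'s best replies: Low→R1; Med→R3; High→R2.
Novax's best replies: R0→Med; R1→Med; R2→Med; R3→Med.
Only (R3, Med) has each player best-responding; Nash payoffs (9, 2).
Sequential outcome (R2, High) differs from the Nash profile (R3, Med).

no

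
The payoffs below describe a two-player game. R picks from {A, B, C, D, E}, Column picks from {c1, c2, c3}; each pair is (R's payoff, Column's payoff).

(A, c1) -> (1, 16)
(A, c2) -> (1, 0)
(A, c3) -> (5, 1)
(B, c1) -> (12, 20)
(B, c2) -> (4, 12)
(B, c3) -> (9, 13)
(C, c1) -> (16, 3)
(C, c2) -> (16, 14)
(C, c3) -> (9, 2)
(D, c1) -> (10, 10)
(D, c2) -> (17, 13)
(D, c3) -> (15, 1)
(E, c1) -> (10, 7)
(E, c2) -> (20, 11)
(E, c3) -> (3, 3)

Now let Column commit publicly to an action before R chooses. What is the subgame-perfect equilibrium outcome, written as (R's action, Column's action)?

(E, c2)

Work backward from R's decision.
- c1 → R plays C (best of 1, 12, 16, 10, 10); Column gets 3.
- c2 → R plays E (best of 1, 4, 16, 17, 20); Column gets 11.
- c3 → R plays D (best of 5, 9, 9, 15, 3); Column gets 1.
Maximizing over 3, 11, 1, Column chooses c2. Subgame-perfect outcome: (E, c2) with payoffs (20, 11).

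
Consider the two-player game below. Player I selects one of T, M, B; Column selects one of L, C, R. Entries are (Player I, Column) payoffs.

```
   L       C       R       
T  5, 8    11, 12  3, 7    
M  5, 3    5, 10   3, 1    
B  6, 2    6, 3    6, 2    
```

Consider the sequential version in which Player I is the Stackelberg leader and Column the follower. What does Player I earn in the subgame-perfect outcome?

11

Work backward from Column's decision.
- T → Column plays C (best of 8, 12, 7); Player I gets 11.
- M → Column plays C (best of 3, 10, 1); Player I gets 5.
- B → Column plays C (best of 2, 3, 2); Player I gets 6.
Among 11, 5, 6, the best is 11 at T. Subgame-perfect outcome: (T, C) with payoffs (11, 12).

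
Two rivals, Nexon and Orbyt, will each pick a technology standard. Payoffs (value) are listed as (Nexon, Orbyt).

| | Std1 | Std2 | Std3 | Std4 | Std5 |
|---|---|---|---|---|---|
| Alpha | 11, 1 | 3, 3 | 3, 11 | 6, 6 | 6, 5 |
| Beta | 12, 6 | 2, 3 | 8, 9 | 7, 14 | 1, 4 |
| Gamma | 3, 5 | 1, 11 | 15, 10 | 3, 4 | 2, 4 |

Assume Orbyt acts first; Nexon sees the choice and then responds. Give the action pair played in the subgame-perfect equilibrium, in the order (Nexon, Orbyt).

Nexon best-responds to each possible Orbyt move:
- Std1: Nexon compares 11, 12, 3 and picks Beta; Orbyt would get 6.
- Std2: Nexon compares 3, 2, 1 and picks Alpha; Orbyt would get 3.
- Std3: Nexon compares 3, 8, 15 and picks Gamma; Orbyt would get 10.
- Std4: Nexon compares 6, 7, 3 and picks Beta; Orbyt would get 14.
- Std5: Nexon compares 6, 1, 2 and picks Alpha; Orbyt would get 5.
Maximizing over 6, 3, 10, 14, 5, Orbyt chooses Std4. Subgame-perfect outcome: (Beta, Std4) with payoffs (7, 14).

(Beta, Std4)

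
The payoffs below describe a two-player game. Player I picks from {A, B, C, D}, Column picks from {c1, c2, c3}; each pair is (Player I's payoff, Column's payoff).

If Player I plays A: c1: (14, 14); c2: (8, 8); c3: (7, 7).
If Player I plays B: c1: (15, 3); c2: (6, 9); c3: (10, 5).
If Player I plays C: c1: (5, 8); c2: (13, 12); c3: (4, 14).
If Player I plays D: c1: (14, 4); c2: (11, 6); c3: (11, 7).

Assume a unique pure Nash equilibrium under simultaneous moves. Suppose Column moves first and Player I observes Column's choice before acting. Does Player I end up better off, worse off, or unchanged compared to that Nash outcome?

better off

Backward induction with Column moving first.
- c1 → Player I plays B (best of 14, 15, 5, 14); Column gets 3.
- c2 → Player I plays C (best of 8, 6, 13, 11); Column gets 12.
- c3 → Player I plays D (best of 7, 10, 4, 11); Column gets 7.
Column's induced payoffs are 3, 12, 7, so Column commits to c2. Subgame-perfect outcome: (C, c2) with payoffs (13, 12).
For the simultaneous game, intersect best replies.
Player I's best replies: c1→B; c2→C; c3→D.
Column's best replies: A→c1; B→c2; C→c3; D→c3.
The unique mutual best reply is (D, c3), giving (11, 7).
Player I earns 13 sequentially versus 11 at the Nash outcome: better off.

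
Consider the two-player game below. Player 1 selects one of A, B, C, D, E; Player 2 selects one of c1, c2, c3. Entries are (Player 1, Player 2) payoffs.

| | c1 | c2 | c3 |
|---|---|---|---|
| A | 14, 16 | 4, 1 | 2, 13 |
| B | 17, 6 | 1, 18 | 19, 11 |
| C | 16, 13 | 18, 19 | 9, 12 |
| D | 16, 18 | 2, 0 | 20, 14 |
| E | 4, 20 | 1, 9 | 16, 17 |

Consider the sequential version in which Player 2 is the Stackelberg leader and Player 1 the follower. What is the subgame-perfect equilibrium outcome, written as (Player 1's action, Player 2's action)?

(C, c2)

Work backward from Player 1's decision.
- c1 → Player 1 plays B (best of 14, 17, 16, 16, 4); Player 2 gets 6.
- c2 → Player 1 plays C (best of 4, 1, 18, 2, 1); Player 2 gets 19.
- c3 → Player 1 plays D (best of 2, 19, 9, 20, 16); Player 2 gets 14.
Maximizing over 6, 19, 14, Player 2 chooses c2. Subgame-perfect outcome: (C, c2) with payoffs (18, 19).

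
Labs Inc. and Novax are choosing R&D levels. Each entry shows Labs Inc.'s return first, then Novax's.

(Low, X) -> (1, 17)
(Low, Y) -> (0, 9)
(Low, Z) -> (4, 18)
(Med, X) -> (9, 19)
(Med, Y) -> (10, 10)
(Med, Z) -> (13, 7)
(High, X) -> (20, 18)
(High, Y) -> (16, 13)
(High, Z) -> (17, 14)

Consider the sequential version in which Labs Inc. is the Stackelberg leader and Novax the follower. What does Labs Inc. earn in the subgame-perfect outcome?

20

Solve by backward induction (Labs Inc. leads).
- Low → Novax plays Z (best of 17, 9, 18); Labs Inc. gets 4.
- Med → Novax plays X (best of 19, 10, 7); Labs Inc. gets 9.
- High → Novax plays X (best of 18, 13, 14); Labs Inc. gets 20.
Among 4, 9, 20, the best is 20 at High. Subgame-perfect outcome: (High, X) with payoffs (20, 18).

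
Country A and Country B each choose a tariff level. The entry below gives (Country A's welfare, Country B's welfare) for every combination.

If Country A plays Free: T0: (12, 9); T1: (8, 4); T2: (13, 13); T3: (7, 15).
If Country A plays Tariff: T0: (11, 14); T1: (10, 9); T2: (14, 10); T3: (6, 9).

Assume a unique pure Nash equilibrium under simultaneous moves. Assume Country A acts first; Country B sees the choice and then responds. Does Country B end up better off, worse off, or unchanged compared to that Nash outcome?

worse off

Work backward from Country B's decision.
- Free → Country B plays T3 (best of 9, 4, 13, 15); Country A gets 7.
- Tariff → Country B plays T0 (best of 14, 9, 10, 9); Country A gets 11.
Country A's induced payoffs are 7, 11, so Country A commits to Tariff. Subgame-perfect outcome: (Tariff, T0) with payoffs (11, 14).
Now find the simultaneous Nash equilibrium.
Country A's best replies: T0→Free; T1→Tariff; T2→Tariff; T3→Free.
Country B's best replies: Free→T3; Tariff→T0.
The unique mutual best reply is (Free, T3), giving (7, 15).
Country B earns 14 sequentially versus 15 at the Nash outcome: worse off.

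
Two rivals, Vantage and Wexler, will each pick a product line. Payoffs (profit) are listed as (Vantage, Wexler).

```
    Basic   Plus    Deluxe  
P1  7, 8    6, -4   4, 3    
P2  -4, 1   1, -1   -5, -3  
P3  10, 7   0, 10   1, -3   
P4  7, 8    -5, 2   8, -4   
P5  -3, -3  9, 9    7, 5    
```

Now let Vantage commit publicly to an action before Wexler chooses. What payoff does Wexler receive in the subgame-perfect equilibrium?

Work backward from Wexler's decision.
- P1: BR = Basic, leader payoff 7.
- P2: BR = Basic, leader payoff -4.
- P3: BR = Plus, leader payoff 0.
- P4: BR = Basic, leader payoff 7.
- P5: BR = Plus, leader payoff 9.
Vantage's induced payoffs are 7, -4, 0, 7, 9, so Vantage commits to P5. Subgame-perfect outcome: (P5, Plus) with payoffs (9, 9).

9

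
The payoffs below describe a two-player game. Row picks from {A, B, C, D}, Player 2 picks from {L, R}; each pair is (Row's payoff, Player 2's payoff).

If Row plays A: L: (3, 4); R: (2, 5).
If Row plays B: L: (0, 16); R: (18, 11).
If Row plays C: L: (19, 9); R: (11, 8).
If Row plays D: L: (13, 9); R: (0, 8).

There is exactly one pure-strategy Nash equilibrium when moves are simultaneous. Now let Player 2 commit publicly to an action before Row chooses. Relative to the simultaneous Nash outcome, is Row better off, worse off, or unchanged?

Work backward from Row's decision.
- L → Row plays C (best of 3, 0, 19, 13); Player 2 gets 9.
- R → Row plays B (best of 2, 18, 11, 0); Player 2 gets 11.
Player 2's induced payoffs are 9, 11, so Player 2 commits to R. Subgame-perfect outcome: (B, R) with payoffs (18, 11).
Under simultaneous play:
Row's best replies: L→C; R→B.
Player 2's best replies: A→R; B→L; C→L; D→L.
The unique mutual best reply is (C, L), giving (19, 9).
Row earns 18 sequentially versus 19 at the Nash outcome: worse off.

worse off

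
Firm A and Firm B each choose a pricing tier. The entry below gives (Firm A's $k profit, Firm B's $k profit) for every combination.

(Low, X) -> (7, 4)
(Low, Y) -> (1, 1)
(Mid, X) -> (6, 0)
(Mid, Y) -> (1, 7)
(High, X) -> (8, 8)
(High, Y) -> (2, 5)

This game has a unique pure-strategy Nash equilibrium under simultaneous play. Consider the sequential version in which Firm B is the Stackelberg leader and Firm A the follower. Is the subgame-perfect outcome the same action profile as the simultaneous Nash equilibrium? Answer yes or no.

Firm A best-responds to each possible Firm B move:
- X → Firm A plays High (best of 7, 6, 8); Firm B gets 8.
- Y → Firm A plays High (best of 1, 1, 2); Firm B gets 5.
Among 8, 5, the best is 8 at X. Subgame-perfect outcome: (High, X) with payoffs (8, 8).
For the simultaneous game, intersect best replies.
Firm A's best replies: X→High; Y→High.
Firm B's best replies: Low→X; Mid→Y; High→X.
Only (High, X) has each player best-responding; Nash payoffs (8, 8).
Sequential outcome (High, X) coincides with the Nash profile (High, X).

yes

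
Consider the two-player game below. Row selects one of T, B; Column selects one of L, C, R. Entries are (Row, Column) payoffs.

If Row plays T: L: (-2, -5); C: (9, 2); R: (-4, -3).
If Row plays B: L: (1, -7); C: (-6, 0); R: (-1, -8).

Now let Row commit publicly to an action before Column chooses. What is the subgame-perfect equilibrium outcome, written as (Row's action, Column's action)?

(T, C)

Work backward from Column's decision.
- T: BR = C, leader payoff 9.
- B: BR = C, leader payoff -6.
Among 9, -6, the best is 9 at T. Subgame-perfect outcome: (T, C) with payoffs (9, 2).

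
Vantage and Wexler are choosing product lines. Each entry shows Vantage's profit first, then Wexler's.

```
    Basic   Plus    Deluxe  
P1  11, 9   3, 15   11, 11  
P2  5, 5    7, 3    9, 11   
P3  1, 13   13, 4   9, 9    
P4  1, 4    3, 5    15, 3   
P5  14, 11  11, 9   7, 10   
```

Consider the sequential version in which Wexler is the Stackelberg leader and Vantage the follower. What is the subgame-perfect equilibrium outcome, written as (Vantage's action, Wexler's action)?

Vantage best-responds to each possible Wexler move:
- Basic: Vantage compares 11, 5, 1, 1, 14 and picks P5; Wexler would get 11.
- Plus: Vantage compares 3, 7, 13, 3, 11 and picks P3; Wexler would get 4.
- Deluxe: Vantage compares 11, 9, 9, 15, 7 and picks P4; Wexler would get 3.
Wexler's induced payoffs are 11, 4, 3, so Wexler commits to Basic. Subgame-perfect outcome: (P5, Basic) with payoffs (14, 11).

(P5, Basic)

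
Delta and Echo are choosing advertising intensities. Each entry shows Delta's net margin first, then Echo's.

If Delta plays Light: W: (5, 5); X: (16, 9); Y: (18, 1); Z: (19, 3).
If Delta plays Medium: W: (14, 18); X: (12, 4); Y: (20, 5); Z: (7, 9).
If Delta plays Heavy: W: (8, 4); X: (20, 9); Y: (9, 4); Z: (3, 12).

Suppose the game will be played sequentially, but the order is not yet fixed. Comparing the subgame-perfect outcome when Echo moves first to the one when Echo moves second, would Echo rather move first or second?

first

If Delta leads: Echo's best replies are Light→X, Medium→W, Heavy→Z; Delta's induced payoffs 16, 14, 3; outcome (Light, X), payoffs (16, 9).
If Echo leads: Delta's best replies are W→Medium, X→Heavy, Y→Medium, Z→Light; Echo's induced payoffs 18, 9, 5, 3; outcome (Medium, W), payoffs (14, 18).
Echo gets 18 moving first and 9 moving second, so Echo prefers to move first.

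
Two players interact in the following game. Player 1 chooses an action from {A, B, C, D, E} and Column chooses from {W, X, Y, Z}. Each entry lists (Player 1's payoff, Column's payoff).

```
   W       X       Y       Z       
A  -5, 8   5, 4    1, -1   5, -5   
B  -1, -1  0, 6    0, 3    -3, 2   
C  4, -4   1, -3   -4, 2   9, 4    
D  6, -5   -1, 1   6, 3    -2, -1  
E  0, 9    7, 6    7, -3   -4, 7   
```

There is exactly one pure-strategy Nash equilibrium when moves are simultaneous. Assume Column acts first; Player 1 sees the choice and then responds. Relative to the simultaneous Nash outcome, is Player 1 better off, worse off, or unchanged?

worse off

Solve by backward induction (Column leads).
- W: BR = D, leader payoff -5.
- X: BR = E, leader payoff 6.
- Y: BR = E, leader payoff -3.
- Z: BR = C, leader payoff 4.
Among -5, 6, -3, 4, the best is 6 at X. Subgame-perfect outcome: (E, X) with payoffs (7, 6).
Now find the simultaneous Nash equilibrium.
Player 1's best replies: W→D; X→E; Y→E; Z→C.
Column's best replies: A→W; B→X; C→Z; D→Y; E→W.
Only (C, Z) has each player best-responding; Nash payoffs (9, 4).
Player 1 earns 7 sequentially versus 9 at the Nash outcome: worse off.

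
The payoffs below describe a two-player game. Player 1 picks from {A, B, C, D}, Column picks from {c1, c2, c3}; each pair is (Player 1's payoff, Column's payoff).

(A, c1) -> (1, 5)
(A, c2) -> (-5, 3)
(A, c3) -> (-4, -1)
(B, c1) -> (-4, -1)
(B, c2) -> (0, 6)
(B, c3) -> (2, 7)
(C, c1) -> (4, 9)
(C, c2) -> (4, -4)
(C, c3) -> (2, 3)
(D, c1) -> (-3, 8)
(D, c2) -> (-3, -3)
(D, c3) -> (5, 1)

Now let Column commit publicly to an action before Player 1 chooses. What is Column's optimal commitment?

c1

Player 1 best-responds to each possible Column move:
- c1 → Player 1 plays C (best of 1, -4, 4, -3); Column gets 9.
- c2 → Player 1 plays C (best of -5, 0, 4, -3); Column gets -4.
- c3 → Player 1 plays D (best of -4, 2, 2, 5); Column gets 1.
Maximizing over 9, -4, 1, Column chooses c1. Subgame-perfect outcome: (C, c1) with payoffs (4, 9).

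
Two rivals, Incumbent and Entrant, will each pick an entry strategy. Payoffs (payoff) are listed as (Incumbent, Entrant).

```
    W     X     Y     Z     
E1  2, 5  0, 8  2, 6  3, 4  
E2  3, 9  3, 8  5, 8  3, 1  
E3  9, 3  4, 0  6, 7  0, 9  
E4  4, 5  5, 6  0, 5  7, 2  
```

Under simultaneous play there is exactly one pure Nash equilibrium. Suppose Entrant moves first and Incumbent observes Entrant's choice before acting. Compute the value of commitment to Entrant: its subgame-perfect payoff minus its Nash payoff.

1

Solve by backward induction (Entrant leads).
- W → Incumbent plays E3 (best of 2, 3, 9, 4); Entrant gets 3.
- X → Incumbent plays E4 (best of 0, 3, 4, 5); Entrant gets 6.
- Y → Incumbent plays E3 (best of 2, 5, 6, 0); Entrant gets 7.
- Z → Incumbent plays E4 (best of 3, 3, 0, 7); Entrant gets 2.
Maximizing over 3, 6, 7, 2, Entrant chooses Y. Subgame-perfect outcome: (E3, Y) with payoffs (6, 7).
Now find the simultaneous Nash equilibrium.
Incumbent's best replies: W→E3; X→E4; Y→E3; Z→E4.
Entrant's best replies: E1→X; E2→W; E3→Z; E4→X.
Only (E4, X) has each player best-responding; Nash payoffs (5, 6).
Entrant's commitment gain: 7 − 6 = 1.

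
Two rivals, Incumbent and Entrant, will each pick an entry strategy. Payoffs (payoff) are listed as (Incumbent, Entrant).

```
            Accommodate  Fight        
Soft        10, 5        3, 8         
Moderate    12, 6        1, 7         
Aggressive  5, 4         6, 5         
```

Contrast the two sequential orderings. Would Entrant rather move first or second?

If Incumbent leads: Entrant's best replies are Soft→Fight, Moderate→Fight, Aggressive→Fight; Incumbent's induced payoffs 3, 1, 6; outcome (Aggressive, Fight), payoffs (6, 5).
If Entrant leads: Incumbent's best replies are Accommodate→Moderate, Fight→Aggressive; Entrant's induced payoffs 6, 5; outcome (Moderate, Accommodate), payoffs (12, 6).
Entrant gets 6 moving first and 5 moving second, so Entrant prefers to move first.

first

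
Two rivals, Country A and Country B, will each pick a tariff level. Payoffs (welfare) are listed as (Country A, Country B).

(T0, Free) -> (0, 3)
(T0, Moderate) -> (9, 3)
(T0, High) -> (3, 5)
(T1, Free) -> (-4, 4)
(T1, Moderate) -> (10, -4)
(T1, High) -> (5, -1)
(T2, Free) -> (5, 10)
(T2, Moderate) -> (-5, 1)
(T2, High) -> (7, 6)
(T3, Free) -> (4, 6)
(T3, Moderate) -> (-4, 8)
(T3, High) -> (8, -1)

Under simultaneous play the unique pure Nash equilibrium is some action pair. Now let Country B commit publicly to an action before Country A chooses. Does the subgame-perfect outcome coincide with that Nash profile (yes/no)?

Work backward from Country A's decision.
- Free → Country A plays T2 (best of 0, -4, 5, 4); Country B gets 10.
- Moderate → Country A plays T1 (best of 9, 10, -5, -4); Country B gets -4.
- High → Country A plays T3 (best of 3, 5, 7, 8); Country B gets -1.
Among 10, -4, -1, the best is 10 at Free. Subgame-perfect outcome: (T2, Free) with payoffs (5, 10).
Under simultaneous play:
Country A's best replies: Free→T2; Moderate→T1; High→T3.
Country B's best replies: T0→High; T1→Free; T2→Free; T3→Moderate.
Only (T2, Free) has each player best-responding; Nash payoffs (5, 10).
Sequential outcome (T2, Free) coincides with the Nash profile (T2, Free).

yes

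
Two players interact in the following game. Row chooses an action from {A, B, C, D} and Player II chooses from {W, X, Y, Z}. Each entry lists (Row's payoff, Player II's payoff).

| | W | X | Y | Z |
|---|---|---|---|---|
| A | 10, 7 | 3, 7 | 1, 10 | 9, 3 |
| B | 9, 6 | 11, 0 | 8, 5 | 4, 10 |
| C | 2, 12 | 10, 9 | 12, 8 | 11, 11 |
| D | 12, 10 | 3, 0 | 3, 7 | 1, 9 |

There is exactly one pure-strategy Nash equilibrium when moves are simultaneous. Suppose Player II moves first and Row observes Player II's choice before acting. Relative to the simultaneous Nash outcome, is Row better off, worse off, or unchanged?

worse off

Solve by backward induction (Player II leads).
- W: BR = D, leader payoff 10.
- X: BR = B, leader payoff 0.
- Y: BR = C, leader payoff 8.
- Z: BR = C, leader payoff 11.
Maximizing over 10, 0, 8, 11, Player II chooses Z. Subgame-perfect outcome: (C, Z) with payoffs (11, 11).
Now find the simultaneous Nash equilibrium.
Row's best replies: W→D; X→B; Y→C; Z→C.
Player II's best replies: A→Y; B→Z; C→W; D→W.
The unique mutual best reply is (D, W), giving (12, 10).
Row earns 11 sequentially versus 12 at the Nash outcome: worse off.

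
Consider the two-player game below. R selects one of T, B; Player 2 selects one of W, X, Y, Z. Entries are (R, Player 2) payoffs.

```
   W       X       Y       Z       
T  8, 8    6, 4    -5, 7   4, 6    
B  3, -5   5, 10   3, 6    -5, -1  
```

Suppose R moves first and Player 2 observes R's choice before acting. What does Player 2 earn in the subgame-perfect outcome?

Solve by backward induction (R leads).
- T → Player 2 plays W (best of 8, 4, 7, 6); R gets 8.
- B → Player 2 plays X (best of -5, 10, 6, -1); R gets 5.
Among 8, 5, the best is 8 at T. Subgame-perfect outcome: (T, W) with payoffs (8, 8).

8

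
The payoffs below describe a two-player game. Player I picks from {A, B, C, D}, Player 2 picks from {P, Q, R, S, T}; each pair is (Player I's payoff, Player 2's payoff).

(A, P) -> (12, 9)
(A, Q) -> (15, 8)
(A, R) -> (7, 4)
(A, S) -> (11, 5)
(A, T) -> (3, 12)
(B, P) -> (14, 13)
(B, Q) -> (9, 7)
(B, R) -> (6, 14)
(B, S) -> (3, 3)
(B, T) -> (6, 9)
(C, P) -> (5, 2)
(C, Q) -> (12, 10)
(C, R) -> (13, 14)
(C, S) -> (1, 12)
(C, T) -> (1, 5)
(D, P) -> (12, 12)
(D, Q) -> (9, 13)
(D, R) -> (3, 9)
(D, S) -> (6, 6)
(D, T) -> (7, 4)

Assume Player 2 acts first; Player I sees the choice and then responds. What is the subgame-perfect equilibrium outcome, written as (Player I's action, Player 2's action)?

Player I best-responds to each possible Player 2 move:
- P: BR = B, leader payoff 13.
- Q: BR = A, leader payoff 8.
- R: BR = C, leader payoff 14.
- S: BR = A, leader payoff 5.
- T: BR = D, leader payoff 4.
Among 13, 8, 14, 5, 4, the best is 14 at R. Subgame-perfect outcome: (C, R) with payoffs (13, 14).

(C, R)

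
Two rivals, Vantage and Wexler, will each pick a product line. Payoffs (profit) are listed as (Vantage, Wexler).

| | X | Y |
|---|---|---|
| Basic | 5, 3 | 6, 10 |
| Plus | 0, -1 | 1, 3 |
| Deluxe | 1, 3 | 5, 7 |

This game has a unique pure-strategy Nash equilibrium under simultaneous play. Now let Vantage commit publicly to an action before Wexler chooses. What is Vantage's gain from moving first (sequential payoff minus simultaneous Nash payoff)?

0

Work backward from Wexler's decision.
- Basic: BR = Y, leader payoff 6.
- Plus: BR = Y, leader payoff 1.
- Deluxe: BR = Y, leader payoff 5.
Among 6, 1, 5, the best is 6 at Basic. Subgame-perfect outcome: (Basic, Y) with payoffs (6, 10).
For the simultaneous game, intersect best replies.
Vantage's best replies: X→Basic; Y→Basic.
Wexler's best replies: Basic→Y; Plus→Y; Deluxe→Y.
The unique mutual best reply is (Basic, Y), giving (6, 10).
Vantage's commitment gain: 6 − 6 = 0.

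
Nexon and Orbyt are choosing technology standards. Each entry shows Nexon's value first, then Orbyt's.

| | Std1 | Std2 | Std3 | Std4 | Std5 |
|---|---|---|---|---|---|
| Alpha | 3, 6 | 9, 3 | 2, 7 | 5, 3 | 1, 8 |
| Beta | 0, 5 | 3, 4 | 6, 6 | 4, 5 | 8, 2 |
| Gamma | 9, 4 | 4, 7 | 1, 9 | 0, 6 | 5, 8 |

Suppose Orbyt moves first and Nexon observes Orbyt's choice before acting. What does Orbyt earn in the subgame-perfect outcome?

6

Backward induction with Orbyt moving first.
- Std1: BR = Gamma, leader payoff 4.
- Std2: BR = Alpha, leader payoff 3.
- Std3: BR = Beta, leader payoff 6.
- Std4: BR = Alpha, leader payoff 3.
- Std5: BR = Beta, leader payoff 2.
Maximizing over 4, 3, 6, 3, 2, Orbyt chooses Std3. Subgame-perfect outcome: (Beta, Std3) with payoffs (6, 6).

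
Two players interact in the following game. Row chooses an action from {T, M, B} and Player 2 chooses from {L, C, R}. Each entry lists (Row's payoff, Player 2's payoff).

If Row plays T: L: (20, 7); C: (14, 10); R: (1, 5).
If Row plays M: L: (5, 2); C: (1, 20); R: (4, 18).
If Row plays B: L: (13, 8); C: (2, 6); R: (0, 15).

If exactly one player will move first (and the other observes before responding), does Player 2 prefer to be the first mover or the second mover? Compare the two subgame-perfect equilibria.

first

If Row leads: Player 2's best replies are T→C, M→C, B→R; Row's induced payoffs 14, 1, 0; outcome (T, C), payoffs (14, 10).
If Player 2 leads: Row's best replies are L→T, C→T, R→M; Player 2's induced payoffs 7, 10, 18; outcome (M, R), payoffs (4, 18).
Player 2 gets 18 moving first and 10 moving second, so Player 2 prefers to move first.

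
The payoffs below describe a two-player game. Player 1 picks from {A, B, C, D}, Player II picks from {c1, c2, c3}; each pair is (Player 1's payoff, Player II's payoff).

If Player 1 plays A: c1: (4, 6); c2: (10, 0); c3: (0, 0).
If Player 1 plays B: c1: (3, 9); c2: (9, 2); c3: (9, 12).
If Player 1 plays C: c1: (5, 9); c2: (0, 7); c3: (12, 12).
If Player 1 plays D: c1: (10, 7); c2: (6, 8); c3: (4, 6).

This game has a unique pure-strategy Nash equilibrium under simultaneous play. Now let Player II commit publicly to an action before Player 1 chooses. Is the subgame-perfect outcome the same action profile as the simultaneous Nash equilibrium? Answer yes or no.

Solve by backward induction (Player II leads).
- c1: Player 1 compares 4, 3, 5, 10 and picks D; Player II would get 7.
- c2: Player 1 compares 10, 9, 0, 6 and picks A; Player II would get 0.
- c3: Player 1 compares 0, 9, 12, 4 and picks C; Player II would get 12.
Maximizing over 7, 0, 12, Player II chooses c3. Subgame-perfect outcome: (C, c3) with payoffs (12, 12).
Now find the simultaneous Nash equilibrium.
Player 1's best replies: c1→D; c2→A; c3→C.
Player II's best replies: A→c1; B→c3; C→c3; D→c2.
The unique mutual best reply is (C, c3), giving (12, 12).
Sequential outcome (C, c3) coincides with the Nash profile (C, c3).

yes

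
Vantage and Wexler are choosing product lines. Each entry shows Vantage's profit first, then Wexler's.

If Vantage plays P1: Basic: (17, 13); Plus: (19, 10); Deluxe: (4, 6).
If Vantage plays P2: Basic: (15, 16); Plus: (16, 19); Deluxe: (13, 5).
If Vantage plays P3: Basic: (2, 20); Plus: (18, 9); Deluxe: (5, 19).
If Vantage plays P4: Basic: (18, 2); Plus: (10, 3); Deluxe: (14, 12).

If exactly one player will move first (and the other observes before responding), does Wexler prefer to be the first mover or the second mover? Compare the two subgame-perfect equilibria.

second

If Vantage leads: Wexler's best replies are P1→Basic, P2→Plus, P3→Basic, P4→Deluxe; Vantage's induced payoffs 17, 16, 2, 14; outcome (P1, Basic), payoffs (17, 13).
If Wexler leads: Vantage's best replies are Basic→P4, Plus→P1, Deluxe→P4; Wexler's induced payoffs 2, 10, 12; outcome (P4, Deluxe), payoffs (14, 12).
Wexler gets 12 moving first and 13 moving second, so Wexler prefers to move second.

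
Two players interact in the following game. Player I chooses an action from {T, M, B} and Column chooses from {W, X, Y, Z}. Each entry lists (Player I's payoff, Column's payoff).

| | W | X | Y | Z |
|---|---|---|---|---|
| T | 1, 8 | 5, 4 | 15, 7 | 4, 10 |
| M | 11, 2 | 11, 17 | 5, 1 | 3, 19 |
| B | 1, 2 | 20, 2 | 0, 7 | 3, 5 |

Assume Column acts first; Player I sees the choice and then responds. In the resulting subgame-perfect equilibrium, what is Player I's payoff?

4

Backward induction with Column moving first.
- W: Player I compares 1, 11, 1 and picks M; Column would get 2.
- X: Player I compares 5, 11, 20 and picks B; Column would get 2.
- Y: Player I compares 15, 5, 0 and picks T; Column would get 7.
- Z: Player I compares 4, 3, 3 and picks T; Column would get 10.
Among 2, 2, 7, 10, the best is 10 at Z. Subgame-perfect outcome: (T, Z) with payoffs (4, 10).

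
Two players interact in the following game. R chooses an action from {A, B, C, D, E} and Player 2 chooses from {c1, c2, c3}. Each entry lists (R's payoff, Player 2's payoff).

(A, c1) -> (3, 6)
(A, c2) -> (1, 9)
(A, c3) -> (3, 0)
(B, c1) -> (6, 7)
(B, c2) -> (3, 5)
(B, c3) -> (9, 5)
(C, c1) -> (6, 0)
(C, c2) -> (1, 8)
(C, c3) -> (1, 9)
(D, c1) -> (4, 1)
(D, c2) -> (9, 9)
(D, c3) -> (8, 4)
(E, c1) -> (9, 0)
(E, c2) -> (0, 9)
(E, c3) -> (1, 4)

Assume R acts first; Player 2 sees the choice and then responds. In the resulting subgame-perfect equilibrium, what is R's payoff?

Work backward from Player 2's decision.
- A: BR = c2, leader payoff 1.
- B: BR = c1, leader payoff 6.
- C: BR = c3, leader payoff 1.
- D: BR = c2, leader payoff 9.
- E: BR = c2, leader payoff 0.
Among 1, 6, 1, 9, 0, the best is 9 at D. Subgame-perfect outcome: (D, c2) with payoffs (9, 9).

9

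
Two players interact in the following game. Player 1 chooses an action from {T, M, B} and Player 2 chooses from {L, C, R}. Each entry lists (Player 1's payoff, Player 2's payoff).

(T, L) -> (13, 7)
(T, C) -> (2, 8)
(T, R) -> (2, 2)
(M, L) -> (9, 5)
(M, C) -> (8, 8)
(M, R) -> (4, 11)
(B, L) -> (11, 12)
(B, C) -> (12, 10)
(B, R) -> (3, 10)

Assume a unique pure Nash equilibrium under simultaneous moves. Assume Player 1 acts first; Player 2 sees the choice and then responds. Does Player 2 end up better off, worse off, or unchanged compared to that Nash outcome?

Backward induction with Player 1 moving first.
- T → Player 2 plays C (best of 7, 8, 2); Player 1 gets 2.
- M → Player 2 plays R (best of 5, 8, 11); Player 1 gets 4.
- B → Player 2 plays L (best of 12, 10, 10); Player 1 gets 11.
Maximizing over 2, 4, 11, Player 1 chooses B. Subgame-perfect outcome: (B, L) with payoffs (11, 12).
Now find the simultaneous Nash equilibrium.
Player 1's best replies: L→T; C→B; R→M.
Player 2's best replies: T→C; M→R; B→L.
Only (M, R) has each player best-responding; Nash payoffs (4, 11).
Player 2 earns 12 sequentially versus 11 at the Nash outcome: better off.

better off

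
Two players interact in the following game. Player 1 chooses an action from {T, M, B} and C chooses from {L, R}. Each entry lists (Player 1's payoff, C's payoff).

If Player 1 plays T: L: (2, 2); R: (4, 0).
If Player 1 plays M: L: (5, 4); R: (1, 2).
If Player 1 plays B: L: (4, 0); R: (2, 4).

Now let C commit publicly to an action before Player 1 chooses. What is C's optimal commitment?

Backward induction with C moving first.
- L → Player 1 plays M (best of 2, 5, 4); C gets 4.
- R → Player 1 plays T (best of 4, 1, 2); C gets 0.
C's induced payoffs are 4, 0, so C commits to L. Subgame-perfect outcome: (M, L) with payoffs (5, 4).

L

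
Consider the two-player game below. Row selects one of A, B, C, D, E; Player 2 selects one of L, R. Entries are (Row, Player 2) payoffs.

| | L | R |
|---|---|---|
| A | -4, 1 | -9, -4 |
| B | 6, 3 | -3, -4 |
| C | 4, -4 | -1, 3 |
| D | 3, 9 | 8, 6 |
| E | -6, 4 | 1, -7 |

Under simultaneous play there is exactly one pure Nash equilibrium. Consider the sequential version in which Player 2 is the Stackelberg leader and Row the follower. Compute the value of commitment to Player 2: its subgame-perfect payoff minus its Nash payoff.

3

Work backward from Row's decision.
- L → Row plays B (best of -4, 6, 4, 3, -6); Player 2 gets 3.
- R → Row plays D (best of -9, -3, -1, 8, 1); Player 2 gets 6.
Player 2's induced payoffs are 3, 6, so Player 2 commits to R. Subgame-perfect outcome: (D, R) with payoffs (8, 6).
For the simultaneous game, intersect best replies.
Row's best replies: L→B; R→D.
Player 2's best replies: A→L; B→L; C→R; D→L; E→L.
The unique mutual best reply is (B, L), giving (6, 3).
Player 2's commitment gain: 6 − 3 = 3.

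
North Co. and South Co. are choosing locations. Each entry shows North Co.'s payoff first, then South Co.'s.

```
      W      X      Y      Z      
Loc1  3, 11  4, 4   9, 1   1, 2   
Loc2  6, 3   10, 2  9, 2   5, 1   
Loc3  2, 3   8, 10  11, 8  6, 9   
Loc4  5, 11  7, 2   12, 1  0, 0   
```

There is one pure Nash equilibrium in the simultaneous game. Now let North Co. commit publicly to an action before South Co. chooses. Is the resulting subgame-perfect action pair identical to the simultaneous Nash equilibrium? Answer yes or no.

no

Solve by backward induction (North Co. leads).
- Loc1 → South Co. plays W (best of 11, 4, 1, 2); North Co. gets 3.
- Loc2 → South Co. plays W (best of 3, 2, 2, 1); North Co. gets 6.
- Loc3 → South Co. plays X (best of 3, 10, 8, 9); North Co. gets 8.
- Loc4 → South Co. plays W (best of 11, 2, 1, 0); North Co. gets 5.
Maximizing over 3, 6, 8, 5, North Co. chooses Loc3. Subgame-perfect outcome: (Loc3, X) with payoffs (8, 10).
Now find the simultaneous Nash equilibrium.
North Co.'s best replies: W→Loc2; X→Loc2; Y→Loc4; Z→Loc3.
South Co.'s best replies: Loc1→W; Loc2→W; Loc3→X; Loc4→W.
The unique mutual best reply is (Loc2, W), giving (6, 3).
Sequential outcome (Loc3, X) differs from the Nash profile (Loc2, W).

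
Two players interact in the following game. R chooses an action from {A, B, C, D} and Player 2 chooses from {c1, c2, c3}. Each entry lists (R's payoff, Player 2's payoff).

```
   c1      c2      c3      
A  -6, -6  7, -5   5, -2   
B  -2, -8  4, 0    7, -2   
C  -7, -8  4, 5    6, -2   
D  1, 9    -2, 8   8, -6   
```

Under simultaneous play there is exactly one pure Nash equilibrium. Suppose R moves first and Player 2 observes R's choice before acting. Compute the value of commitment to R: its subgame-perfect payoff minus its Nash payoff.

4

Backward induction with R moving first.
- A: Player 2 compares -6, -5, -2 and picks c3; R would get 5.
- B: Player 2 compares -8, 0, -2 and picks c2; R would get 4.
- C: Player 2 compares -8, 5, -2 and picks c2; R would get 4.
- D: Player 2 compares 9, 8, -6 and picks c1; R would get 1.
R's induced payoffs are 5, 4, 4, 1, so R commits to A. Subgame-perfect outcome: (A, c3) with payoffs (5, -2).
For the simultaneous game, intersect best replies.
R's best replies: c1→D; c2→A; c3→D.
Player 2's best replies: A→c3; B→c2; C→c2; D→c1.
The unique mutual best reply is (D, c1), giving (1, 9).
R's commitment gain: 5 − 1 = 4.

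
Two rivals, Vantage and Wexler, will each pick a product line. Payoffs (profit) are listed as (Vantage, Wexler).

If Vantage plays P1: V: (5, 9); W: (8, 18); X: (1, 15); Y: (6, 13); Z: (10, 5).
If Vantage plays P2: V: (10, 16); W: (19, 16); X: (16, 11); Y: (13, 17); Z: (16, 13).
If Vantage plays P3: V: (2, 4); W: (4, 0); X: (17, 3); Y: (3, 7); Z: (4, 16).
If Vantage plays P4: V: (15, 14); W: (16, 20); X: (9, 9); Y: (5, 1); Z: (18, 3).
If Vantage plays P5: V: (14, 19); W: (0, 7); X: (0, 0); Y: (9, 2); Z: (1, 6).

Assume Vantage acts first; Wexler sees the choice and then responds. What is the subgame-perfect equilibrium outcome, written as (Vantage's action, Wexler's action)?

(P4, W)

Backward induction with Vantage moving first.
- P1: Wexler compares 9, 18, 15, 13, 5 and picks W; Vantage would get 8.
- P2: Wexler compares 16, 16, 11, 17, 13 and picks Y; Vantage would get 13.
- P3: Wexler compares 4, 0, 3, 7, 16 and picks Z; Vantage would get 4.
- P4: Wexler compares 14, 20, 9, 1, 3 and picks W; Vantage would get 16.
- P5: Wexler compares 19, 7, 0, 2, 6 and picks V; Vantage would get 14.
Among 8, 13, 4, 16, 14, the best is 16 at P4. Subgame-perfect outcome: (P4, W) with payoffs (16, 20).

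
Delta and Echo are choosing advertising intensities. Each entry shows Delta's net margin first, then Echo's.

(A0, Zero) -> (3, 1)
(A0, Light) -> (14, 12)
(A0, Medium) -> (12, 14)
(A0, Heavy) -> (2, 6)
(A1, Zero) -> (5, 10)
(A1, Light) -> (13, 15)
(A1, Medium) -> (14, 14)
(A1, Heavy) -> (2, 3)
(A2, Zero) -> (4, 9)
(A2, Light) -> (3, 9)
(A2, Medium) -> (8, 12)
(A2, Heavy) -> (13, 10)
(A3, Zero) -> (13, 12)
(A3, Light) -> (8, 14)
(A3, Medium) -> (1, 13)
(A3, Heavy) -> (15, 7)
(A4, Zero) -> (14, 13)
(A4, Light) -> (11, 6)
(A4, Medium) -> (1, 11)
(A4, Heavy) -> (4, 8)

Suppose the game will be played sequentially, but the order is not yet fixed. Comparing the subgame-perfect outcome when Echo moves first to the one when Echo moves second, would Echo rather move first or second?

If Delta leads: Echo's best replies are A0→Medium, A1→Light, A2→Medium, A3→Light, A4→Zero; Delta's induced payoffs 12, 13, 8, 8, 14; outcome (A4, Zero), payoffs (14, 13).
If Echo leads: Delta's best replies are Zero→A4, Light→A0, Medium→A1, Heavy→A3; Echo's induced payoffs 13, 12, 14, 7; outcome (A1, Medium), payoffs (14, 14).
Echo gets 14 moving first and 13 moving second, so Echo prefers to move first.

first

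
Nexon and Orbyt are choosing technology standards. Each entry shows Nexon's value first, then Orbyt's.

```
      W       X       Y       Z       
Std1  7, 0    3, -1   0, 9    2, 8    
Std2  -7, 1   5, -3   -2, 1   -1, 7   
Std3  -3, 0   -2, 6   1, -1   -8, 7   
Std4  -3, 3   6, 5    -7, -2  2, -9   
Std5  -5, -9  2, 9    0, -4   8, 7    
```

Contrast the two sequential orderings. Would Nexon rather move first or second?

If Nexon leads: Orbyt's best replies are Std1→Y, Std2→Z, Std3→Z, Std4→X, Std5→X; Nexon's induced payoffs 0, -1, -8, 6, 2; outcome (Std4, X), payoffs (6, 5).
If Orbyt leads: Nexon's best replies are W→Std1, X→Std4, Y→Std3, Z→Std5; Orbyt's induced payoffs 0, 5, -1, 7; outcome (Std5, Z), payoffs (8, 7).
Nexon gets 6 moving first and 8 moving second, so Nexon prefers to move second.

second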